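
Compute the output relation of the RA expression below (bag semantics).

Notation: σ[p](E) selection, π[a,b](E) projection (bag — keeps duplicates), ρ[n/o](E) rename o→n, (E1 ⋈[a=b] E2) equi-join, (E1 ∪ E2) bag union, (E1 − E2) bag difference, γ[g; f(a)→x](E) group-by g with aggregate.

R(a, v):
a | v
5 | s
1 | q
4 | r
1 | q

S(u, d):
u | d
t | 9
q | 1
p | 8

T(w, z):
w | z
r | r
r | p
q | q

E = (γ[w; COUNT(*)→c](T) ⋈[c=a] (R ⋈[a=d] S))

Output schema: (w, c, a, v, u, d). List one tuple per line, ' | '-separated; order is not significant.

Stepwise |·|:
  T → 3
  γ[w; COUNT(*)→c](T) → 2
  R → 4
  S → 3
  (R ⋈[a=d] S) → 2
  (γ[w; COUNT(*)→c](T) ⋈[c=a] (R ⋈[a=d] S)) → 2

== RESULT ==
w | c | a | v | u | d
q | 1 | 1 | q | q | 1
q | 1 | 1 | q | q | 1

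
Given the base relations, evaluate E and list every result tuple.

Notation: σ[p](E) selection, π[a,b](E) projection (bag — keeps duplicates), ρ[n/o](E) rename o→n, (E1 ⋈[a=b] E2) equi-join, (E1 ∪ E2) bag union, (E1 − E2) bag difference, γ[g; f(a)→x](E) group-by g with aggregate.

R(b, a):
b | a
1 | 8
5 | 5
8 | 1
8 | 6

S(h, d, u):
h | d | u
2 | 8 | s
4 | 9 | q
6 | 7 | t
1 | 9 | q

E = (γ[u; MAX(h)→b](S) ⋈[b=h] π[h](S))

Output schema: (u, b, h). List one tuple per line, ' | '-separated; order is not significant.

Row counts bottom-up:
  S → 4
  γ[u; MAX(h)→b](S) → 3
  S → 4
  π[h](S) → 4
  (γ[u; MAX(h)→b](S) ⋈[b=h] π[h](S)) → 3

== RESULT ==
u | b | h
q | 4 | 4
s | 2 | 2
t | 6 | 6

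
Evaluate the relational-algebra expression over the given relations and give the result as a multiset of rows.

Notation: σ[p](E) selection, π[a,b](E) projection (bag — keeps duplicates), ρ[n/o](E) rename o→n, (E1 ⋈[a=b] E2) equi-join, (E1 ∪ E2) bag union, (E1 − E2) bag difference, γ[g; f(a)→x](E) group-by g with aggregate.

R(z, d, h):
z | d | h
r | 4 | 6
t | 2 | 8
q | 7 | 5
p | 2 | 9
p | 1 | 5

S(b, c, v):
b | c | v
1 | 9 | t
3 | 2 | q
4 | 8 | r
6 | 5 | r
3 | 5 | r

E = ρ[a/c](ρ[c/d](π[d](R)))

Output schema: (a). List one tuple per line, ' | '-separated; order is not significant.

Per-node cardinality:
  R → 5
  π[d](R) → 5
  ρ[c/d](π[d](R)) → 5
  ρ[a/c](ρ[c/d](π[d](R))) → 5

== RESULT ==
a
1
2
2
4
7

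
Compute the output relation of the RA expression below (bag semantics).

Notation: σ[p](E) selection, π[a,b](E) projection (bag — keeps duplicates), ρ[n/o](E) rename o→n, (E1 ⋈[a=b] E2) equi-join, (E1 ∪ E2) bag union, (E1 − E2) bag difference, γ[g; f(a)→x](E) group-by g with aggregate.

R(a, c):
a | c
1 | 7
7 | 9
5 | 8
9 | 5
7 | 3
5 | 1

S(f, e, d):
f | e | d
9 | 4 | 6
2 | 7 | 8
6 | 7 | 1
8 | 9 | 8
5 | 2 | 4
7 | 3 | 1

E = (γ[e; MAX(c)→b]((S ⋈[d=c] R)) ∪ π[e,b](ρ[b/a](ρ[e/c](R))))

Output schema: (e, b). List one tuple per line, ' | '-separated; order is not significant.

Per-node cardinality:
  S → 6
  R → 6
  (S ⋈[d=c] R) → 4
  γ[e; MAX(c)→b]((S ⋈[d=c] R)) → 3
  R → 6
  ρ[e/c](R) → 6
  ρ[b/a](ρ[e/c](R)) → 6
  π[e,b](ρ[b/a](ρ[e/c](R))) → 6
  (γ[e; MAX(c)→b]((S ⋈[d=c] R)) ∪ π[e,b](ρ[b/a](ρ[e/c](R)))) → 9

== RESULT ==
e | b
1 | 5
3 | 1
3 | 7
5 | 9
7 | 1
7 | 8
8 | 5
9 | 7
9 | 8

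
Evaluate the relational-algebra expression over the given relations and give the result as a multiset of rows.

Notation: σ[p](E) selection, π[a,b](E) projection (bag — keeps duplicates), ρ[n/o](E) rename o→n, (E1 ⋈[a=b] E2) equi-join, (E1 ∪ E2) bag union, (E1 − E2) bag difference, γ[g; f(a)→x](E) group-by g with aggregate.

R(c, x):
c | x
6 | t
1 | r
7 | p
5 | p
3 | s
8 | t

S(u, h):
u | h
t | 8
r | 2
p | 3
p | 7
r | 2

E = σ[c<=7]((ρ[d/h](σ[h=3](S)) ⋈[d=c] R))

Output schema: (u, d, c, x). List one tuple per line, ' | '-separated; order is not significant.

Stepwise |·|:
  S → 5
  σ[h=3](S) → 1
  ρ[d/h](σ[h=3](S)) → 1
  R → 6
  (ρ[d/h](σ[h=3](S)) ⋈[d=c] R) → 1
  σ[c<=7]((ρ[d/h](σ[h=3](S)) ⋈[d=c] R)) → 1

== RESULT ==
u | d | c | x
p | 3 | 3 | s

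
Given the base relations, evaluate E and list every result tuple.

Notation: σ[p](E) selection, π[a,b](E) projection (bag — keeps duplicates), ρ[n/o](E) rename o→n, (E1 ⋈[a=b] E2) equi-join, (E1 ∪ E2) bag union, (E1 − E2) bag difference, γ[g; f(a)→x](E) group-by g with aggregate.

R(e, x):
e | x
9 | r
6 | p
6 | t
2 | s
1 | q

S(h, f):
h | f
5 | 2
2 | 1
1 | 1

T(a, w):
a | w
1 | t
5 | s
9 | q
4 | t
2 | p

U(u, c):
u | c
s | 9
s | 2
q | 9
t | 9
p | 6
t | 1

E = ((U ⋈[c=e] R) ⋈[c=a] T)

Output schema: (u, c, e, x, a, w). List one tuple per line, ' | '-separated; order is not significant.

Per-node cardinality:
  U → 6
  R → 5
  (U ⋈[c=e] R) → 7
  T → 5
  ((U ⋈[c=e] R) ⋈[c=a] T) → 5

== RESULT ==
u | c | e | x | a | w
q | 9 | 9 | r | 9 | q
s | 2 | 2 | s | 2 | p
s | 9 | 9 | r | 9 | q
t | 1 | 1 | q | 1 | t
t | 9 | 9 | r | 9 | q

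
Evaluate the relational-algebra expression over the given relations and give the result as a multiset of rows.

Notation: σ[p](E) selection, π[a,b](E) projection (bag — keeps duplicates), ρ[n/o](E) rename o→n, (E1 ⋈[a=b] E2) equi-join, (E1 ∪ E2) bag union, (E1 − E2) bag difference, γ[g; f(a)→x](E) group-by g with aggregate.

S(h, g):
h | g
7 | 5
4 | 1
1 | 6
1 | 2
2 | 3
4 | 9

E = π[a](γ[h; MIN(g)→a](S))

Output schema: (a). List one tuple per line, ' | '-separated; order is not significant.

Per-node cardinality:
  S → 6
  γ[h; MIN(g)→a](S) → 4
  π[a](γ[h; MIN(g)→a](S)) → 4

== RESULT ==
a
1
2
3
5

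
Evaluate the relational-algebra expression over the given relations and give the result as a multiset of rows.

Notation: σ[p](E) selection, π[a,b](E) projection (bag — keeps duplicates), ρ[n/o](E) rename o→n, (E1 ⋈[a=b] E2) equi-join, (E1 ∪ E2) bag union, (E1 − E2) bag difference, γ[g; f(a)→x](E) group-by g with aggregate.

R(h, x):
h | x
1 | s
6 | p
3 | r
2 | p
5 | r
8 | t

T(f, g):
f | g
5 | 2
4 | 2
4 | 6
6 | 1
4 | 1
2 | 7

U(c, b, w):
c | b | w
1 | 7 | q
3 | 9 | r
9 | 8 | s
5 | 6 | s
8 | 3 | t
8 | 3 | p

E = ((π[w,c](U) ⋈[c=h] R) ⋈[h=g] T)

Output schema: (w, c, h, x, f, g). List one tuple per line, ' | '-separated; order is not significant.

Row counts bottom-up:
  U → 6
  π[w,c](U) → 6
  R → 6
  (π[w,c](U) ⋈[c=h] R) → 5
  T → 6
  ((π[w,c](U) ⋈[c=h] R) ⋈[h=g] T) → 2

== RESULT ==
w | c | h | x | f | g
q | 1 | 1 | s | 4 | 1
q | 1 | 1 | s | 6 | 1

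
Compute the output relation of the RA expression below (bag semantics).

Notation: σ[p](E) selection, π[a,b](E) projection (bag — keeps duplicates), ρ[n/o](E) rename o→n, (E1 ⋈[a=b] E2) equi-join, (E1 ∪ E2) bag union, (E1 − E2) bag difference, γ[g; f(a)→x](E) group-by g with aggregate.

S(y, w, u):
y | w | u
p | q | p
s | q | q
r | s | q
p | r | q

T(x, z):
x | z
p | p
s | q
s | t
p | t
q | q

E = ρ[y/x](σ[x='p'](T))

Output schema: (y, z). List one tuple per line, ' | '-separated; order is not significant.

Subexpression sizes:
  T → 5
  σ[x='p'](T) → 2
  ρ[y/x](σ[x='p'](T)) → 2

== RESULT ==
y | z
p | p
p | t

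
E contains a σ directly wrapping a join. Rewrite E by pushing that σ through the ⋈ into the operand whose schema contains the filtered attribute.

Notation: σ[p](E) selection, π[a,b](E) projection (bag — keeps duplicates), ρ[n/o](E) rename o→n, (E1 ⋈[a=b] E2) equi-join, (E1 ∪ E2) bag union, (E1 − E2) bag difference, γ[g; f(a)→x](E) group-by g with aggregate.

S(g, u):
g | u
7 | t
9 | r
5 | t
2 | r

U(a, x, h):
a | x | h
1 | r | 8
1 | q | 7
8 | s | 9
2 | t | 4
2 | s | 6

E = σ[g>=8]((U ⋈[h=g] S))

σ filters on g, owned by the right side.
E' = (U ⋈[h=g] σ[g>=8](S))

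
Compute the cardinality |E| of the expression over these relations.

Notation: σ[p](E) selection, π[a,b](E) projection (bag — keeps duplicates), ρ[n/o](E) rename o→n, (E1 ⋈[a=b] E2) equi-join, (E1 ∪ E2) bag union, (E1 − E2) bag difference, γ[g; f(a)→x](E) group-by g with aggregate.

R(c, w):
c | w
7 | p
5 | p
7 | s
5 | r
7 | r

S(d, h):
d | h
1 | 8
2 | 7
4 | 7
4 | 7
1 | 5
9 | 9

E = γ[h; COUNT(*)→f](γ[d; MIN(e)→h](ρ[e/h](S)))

Row counts bottom-up:
  S → 6
  ρ[e/h](S) → 6
  γ[d; MIN(e)→h](ρ[e/h](S)) → 4
  γ[h; COUNT(*)→f](γ[d; MIN(e)→h](ρ[e/h](S))) → 3

|E| = 3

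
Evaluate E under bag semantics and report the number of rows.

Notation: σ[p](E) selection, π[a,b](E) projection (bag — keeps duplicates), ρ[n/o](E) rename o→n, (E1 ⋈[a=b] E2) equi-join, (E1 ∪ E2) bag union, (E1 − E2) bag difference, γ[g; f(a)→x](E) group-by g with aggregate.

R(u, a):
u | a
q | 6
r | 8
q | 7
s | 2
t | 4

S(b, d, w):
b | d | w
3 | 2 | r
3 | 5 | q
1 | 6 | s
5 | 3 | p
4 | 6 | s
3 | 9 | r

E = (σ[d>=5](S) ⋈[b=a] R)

Subexpression sizes:
  S → 6
  σ[d>=5](S) → 4
  R → 5
  (σ[d>=5](S) ⋈[b=a] R) → 1

|E| = 1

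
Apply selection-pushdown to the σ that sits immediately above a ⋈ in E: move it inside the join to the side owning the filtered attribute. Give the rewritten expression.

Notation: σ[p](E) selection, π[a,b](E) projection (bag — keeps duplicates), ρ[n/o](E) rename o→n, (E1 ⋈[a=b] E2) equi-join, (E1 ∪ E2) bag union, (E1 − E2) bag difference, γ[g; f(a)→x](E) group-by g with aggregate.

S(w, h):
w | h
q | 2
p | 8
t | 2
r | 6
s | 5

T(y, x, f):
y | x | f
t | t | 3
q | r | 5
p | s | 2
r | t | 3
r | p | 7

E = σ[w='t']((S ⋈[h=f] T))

σ filters on w, owned by the left side.
E' = (σ[w='t'](S) ⋈[h=f] T)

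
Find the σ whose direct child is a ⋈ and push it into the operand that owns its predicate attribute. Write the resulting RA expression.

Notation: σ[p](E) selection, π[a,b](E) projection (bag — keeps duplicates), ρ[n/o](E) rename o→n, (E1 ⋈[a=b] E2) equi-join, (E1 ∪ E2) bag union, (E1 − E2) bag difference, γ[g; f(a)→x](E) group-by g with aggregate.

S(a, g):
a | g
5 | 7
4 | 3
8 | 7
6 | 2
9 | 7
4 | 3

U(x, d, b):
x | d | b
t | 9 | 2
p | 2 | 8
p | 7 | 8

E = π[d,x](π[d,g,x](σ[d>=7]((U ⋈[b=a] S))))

σ filters on d, owned by the left side.
E' = π[d,x](π[d,g,x]((σ[d>=7](U) ⋈[b=a] S)))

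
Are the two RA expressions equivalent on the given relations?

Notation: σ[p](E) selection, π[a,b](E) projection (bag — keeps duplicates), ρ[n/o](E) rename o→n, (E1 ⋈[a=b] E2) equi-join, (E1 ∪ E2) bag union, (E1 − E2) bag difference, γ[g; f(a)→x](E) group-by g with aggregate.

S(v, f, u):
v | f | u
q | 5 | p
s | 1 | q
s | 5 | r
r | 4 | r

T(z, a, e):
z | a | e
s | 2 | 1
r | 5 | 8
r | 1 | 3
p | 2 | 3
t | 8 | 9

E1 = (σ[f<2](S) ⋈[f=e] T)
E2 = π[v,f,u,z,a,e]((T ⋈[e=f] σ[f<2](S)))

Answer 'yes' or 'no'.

E1 row counts bottom-up:
  S → 4
  σ[f<2](S) → 1
  T → 5
  (σ[f<2](S) ⋈[f=e] T) → 1
E2 row counts bottom-up:
  T → 5
  S → 4
  σ[f<2](S) → 1
  (T ⋈[e=f] σ[f<2](S)) → 1
  π[v,f,u,z,a,e]((T ⋈[e=f] σ[f<2](S))) → 1

E1 and E2 produce the same multiset:
v | f | u | z | a | e
s | 1 | q | s | 2 | 1

yes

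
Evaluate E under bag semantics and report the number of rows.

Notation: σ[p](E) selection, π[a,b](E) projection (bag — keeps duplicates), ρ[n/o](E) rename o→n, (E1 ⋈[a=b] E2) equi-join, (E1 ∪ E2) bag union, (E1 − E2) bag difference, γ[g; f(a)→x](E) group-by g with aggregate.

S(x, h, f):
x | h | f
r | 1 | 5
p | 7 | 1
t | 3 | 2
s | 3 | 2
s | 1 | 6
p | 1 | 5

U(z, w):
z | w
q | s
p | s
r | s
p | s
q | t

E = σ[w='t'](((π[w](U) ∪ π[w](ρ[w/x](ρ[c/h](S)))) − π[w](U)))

Subexpression sizes:
  U → 5
  π[w](U) → 5
  S → 6
  ρ[c/h](S) → 6
  ρ[w/x](ρ[c/h](S)) → 6
  π[w](ρ[w/x](ρ[c/h](S))) → 6
  (π[w](U) ∪ π[w](ρ[w/x](ρ[c/h](S)))) → 11
  U → 5
  π[w](U) → 5
  ((π[w](U) ∪ π[w](ρ[w/x](ρ[c/h](S)))) − π[w](U)) → 6
  σ[w='t'](((π[w](U) ∪ π[w](ρ[w/x](ρ[c/h](S)))) − π[w](U))) → 1

|E| = 1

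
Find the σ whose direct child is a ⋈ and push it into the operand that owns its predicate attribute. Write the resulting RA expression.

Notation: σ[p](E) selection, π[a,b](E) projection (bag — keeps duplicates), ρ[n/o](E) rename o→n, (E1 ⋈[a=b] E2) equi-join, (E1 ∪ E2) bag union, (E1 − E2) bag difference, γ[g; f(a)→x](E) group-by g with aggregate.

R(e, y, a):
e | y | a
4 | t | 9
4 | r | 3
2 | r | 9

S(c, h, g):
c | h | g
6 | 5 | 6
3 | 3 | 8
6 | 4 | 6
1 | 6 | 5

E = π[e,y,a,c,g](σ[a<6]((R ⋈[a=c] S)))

σ filters on a, owned by the left side.
E' = π[e,y,a,c,g]((σ[a<6](R) ⋈[a=c] S))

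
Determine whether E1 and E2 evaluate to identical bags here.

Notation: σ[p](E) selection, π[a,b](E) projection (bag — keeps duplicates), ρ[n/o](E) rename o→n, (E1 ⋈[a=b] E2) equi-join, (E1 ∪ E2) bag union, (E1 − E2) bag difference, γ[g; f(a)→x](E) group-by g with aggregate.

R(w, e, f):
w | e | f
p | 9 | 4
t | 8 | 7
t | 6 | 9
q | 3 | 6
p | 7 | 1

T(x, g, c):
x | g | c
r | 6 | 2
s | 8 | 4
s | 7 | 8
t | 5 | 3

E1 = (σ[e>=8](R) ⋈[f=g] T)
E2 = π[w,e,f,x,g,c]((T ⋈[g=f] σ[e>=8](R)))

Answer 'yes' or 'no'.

E1 per-node cardinality:
  R → 5
  σ[e>=8](R) → 2
  T → 4
  (σ[e>=8](R) ⋈[f=g] T) → 1
E2 per-node cardinality:
  T → 4
  R → 5
  σ[e>=8](R) → 2
  (T ⋈[g=f] σ[e>=8](R)) → 1
  π[w,e,f,x,g,c]((T ⋈[g=f] σ[e>=8](R))) → 1

E1 and E2 produce the same multiset:
w | e | f | x | g | c
t | 8 | 7 | s | 7 | 8

yes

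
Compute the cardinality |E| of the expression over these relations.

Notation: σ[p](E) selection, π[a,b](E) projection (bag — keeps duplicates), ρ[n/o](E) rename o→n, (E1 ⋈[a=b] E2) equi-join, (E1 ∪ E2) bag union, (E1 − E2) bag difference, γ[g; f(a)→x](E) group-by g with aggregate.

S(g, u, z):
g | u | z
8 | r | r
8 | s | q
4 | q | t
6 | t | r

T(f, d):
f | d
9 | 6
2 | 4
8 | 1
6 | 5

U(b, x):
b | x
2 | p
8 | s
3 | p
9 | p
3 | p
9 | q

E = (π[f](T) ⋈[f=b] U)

Per-node cardinality:
  T → 4
  π[f](T) → 4
  U → 6
  (π[f](T) ⋈[f=b] U) → 4

|E| = 4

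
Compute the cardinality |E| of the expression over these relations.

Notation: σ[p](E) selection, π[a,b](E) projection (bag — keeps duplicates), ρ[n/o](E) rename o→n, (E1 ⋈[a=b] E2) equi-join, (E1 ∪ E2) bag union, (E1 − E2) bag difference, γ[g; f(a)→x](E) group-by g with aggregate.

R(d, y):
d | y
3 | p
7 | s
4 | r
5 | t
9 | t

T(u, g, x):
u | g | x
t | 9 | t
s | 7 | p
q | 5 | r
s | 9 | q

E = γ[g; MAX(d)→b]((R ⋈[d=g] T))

Per-node cardinality:
  R → 5
  T → 4
  (R ⋈[d=g] T) → 4
  γ[g; MAX(d)→b]((R ⋈[d=g] T)) → 3

|E| = 3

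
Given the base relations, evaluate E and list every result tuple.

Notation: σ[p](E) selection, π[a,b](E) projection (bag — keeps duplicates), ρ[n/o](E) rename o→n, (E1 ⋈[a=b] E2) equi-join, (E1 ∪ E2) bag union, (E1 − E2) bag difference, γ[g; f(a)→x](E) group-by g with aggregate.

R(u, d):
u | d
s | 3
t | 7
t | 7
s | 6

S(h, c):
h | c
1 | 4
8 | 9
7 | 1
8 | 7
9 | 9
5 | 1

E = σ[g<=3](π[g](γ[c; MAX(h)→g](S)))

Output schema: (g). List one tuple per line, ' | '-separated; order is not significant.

Row counts bottom-up:
  S → 6
  γ[c; MAX(h)→g](S) → 4
  π[g](γ[c; MAX(h)→g](S)) → 4
  σ[g<=3](π[g](γ[c; MAX(h)→g](S))) → 1

== RESULT ==
g
1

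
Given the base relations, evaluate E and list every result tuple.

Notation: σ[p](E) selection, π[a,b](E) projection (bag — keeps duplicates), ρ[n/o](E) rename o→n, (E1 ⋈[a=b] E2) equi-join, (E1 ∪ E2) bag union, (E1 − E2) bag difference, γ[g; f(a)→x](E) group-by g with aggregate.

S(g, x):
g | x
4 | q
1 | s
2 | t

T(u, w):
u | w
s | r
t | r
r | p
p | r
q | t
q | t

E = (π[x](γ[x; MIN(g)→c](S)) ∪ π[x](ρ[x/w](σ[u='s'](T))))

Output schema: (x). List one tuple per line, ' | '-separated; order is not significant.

Stepwise |·|:
  S → 3
  γ[x; MIN(g)→c](S) → 3
  π[x](γ[x; MIN(g)→c](S)) → 3
  T → 6
  σ[u='s'](T) → 1
  ρ[x/w](σ[u='s'](T)) → 1
  π[x](ρ[x/w](σ[u='s'](T))) → 1
  (π[x](γ[x; MIN(g)→c](S)) ∪ π[x](ρ[x/w](σ[u='s'](T)))) → 4

== RESULT ==
x
q
r
s
t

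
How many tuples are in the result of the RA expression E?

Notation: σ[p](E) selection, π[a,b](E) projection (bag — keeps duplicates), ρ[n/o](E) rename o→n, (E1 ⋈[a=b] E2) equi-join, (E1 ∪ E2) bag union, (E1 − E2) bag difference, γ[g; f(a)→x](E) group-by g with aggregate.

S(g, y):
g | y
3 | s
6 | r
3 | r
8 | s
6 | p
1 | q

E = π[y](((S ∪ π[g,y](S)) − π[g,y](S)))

Per-node cardinality:
  S → 6
  S → 6
  π[g,y](S) → 6
  (S ∪ π[g,y](S)) → 12
  S → 6
  π[g,y](S) → 6
  ((S ∪ π[g,y](S)) − π[g,y](S)) → 6
  π[y](((S ∪ π[g,y](S)) − π[g,y](S))) → 6

|E| = 6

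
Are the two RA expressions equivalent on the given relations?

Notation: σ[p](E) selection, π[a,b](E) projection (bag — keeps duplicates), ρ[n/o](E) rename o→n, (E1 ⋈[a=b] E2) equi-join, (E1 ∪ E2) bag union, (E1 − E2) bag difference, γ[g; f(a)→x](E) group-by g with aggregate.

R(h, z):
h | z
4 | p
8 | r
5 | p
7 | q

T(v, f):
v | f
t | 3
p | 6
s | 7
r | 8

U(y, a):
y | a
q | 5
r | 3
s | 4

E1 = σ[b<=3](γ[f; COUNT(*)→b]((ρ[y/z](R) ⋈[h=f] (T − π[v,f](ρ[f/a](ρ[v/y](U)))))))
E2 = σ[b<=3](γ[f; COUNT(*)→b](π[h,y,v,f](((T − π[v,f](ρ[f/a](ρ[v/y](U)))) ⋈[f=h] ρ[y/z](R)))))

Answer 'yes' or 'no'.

E1 subexpression sizes:
  R → 4
  ρ[y/z](R) → 4
  T → 4
  U → 3
  ρ[v/y](U) → 3
  ρ[f/a](ρ[v/y](U)) → 3
  π[v,f](ρ[f/a](ρ[v/y](U))) → 3
  (T − π[v,f](ρ[f/a](ρ[v/y](U)))) → 4
  (ρ[y/z](R) ⋈[h=f] (T − π[v,f](ρ[f/a](ρ[v/y](U))))) → 2
  γ[f; COUNT(*)→b]((ρ[y/z](R) ⋈[h=f] (T − π[v,f](ρ[f/a](ρ[v/y](U)))))) → 2
  σ[b<=3](γ[f; COUNT(*)→b]((ρ[y/z](R) ⋈[h=f] (T − π[v,f](ρ[f/a](ρ[v/y](U))))))) → 2
E2 subexpression sizes:
  T → 4
  U → 3
  ρ[v/y](U) → 3
  ρ[f/a](ρ[v/y](U)) → 3
  π[v,f](ρ[f/a](ρ[v/y](U))) → 3
  (T − π[v,f](ρ[f/a](ρ[v/y](U)))) → 4
  R → 4
  ρ[y/z](R) → 4
  ((T − π[v,f](ρ[f/a](ρ[v/y](U)))) ⋈[f=h] ρ[y/z](R)) → 2
  π[h,y,v,f](((T − π[v,f](ρ[f/a](ρ[v/y](U)))) ⋈[f=h] ρ[y/z](R))) → 2
  γ[f; COUNT(*)→b](π[h,y,v,f](((T − π[v,f](ρ[f/a](ρ[v/y](U)))) ⋈[f=h] ρ[y/z](R)))) → 2
  σ[b<=3](γ[f; COUNT(*)→b](π[h,y,v,f](((T − π[v,f](ρ[f/a](ρ[v/y](U)))) ⋈[f=h] ρ[y/z](R))))) → 2

E1 and E2 produce the same multiset:
f | b
7 | 1
8 | 1

yes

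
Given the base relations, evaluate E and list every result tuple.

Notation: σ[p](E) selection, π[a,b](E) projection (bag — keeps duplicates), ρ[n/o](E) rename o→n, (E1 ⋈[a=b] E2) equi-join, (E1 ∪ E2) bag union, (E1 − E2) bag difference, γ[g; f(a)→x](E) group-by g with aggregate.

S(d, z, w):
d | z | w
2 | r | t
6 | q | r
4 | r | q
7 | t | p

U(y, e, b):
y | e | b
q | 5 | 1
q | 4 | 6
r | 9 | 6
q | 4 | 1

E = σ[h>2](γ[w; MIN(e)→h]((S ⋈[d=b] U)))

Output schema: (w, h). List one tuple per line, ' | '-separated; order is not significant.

Per-node cardinality:
  S → 4
  U → 4
  (S ⋈[d=b] U) → 2
  γ[w; MIN(e)→h]((S ⋈[d=b] U)) → 1
  σ[h>2](γ[w; MIN(e)→h]((S ⋈[d=b] U))) → 1

== RESULT ==
w | h
r | 4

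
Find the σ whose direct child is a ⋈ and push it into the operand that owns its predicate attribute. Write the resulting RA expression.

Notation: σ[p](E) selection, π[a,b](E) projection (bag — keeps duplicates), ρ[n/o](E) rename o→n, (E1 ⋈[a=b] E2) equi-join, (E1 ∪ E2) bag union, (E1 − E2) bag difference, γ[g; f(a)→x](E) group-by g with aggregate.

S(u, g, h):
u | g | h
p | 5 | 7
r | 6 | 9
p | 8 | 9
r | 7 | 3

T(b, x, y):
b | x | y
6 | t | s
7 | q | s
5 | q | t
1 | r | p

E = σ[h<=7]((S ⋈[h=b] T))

σ filters on h, owned by the left side.
E' = (σ[h<=7](S) ⋈[h=b] T)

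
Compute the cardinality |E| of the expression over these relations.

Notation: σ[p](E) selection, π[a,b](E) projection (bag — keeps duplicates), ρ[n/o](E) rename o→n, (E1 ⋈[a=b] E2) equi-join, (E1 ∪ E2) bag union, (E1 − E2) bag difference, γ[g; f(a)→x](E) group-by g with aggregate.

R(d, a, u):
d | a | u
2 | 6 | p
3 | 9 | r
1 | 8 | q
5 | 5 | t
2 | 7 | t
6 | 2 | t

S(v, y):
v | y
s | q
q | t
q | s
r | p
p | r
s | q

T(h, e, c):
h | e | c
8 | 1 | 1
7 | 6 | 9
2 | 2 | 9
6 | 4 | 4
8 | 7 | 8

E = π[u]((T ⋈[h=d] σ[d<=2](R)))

Stepwise |·|:
  T → 5
  R → 6
  σ[d<=2](R) → 3
  (T ⋈[h=d] σ[d<=2](R)) → 2
  π[u]((T ⋈[h=d] σ[d<=2](R))) → 2

|E| = 2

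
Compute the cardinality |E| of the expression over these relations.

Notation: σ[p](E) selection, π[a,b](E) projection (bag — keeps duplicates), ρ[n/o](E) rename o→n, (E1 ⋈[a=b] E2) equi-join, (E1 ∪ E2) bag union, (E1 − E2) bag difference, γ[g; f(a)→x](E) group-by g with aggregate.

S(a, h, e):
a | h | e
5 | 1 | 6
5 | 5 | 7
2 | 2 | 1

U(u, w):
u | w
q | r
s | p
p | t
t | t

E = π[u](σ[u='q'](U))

Subexpression sizes:
  U → 4
  σ[u='q'](U) → 1
  π[u](σ[u='q'](U)) → 1

|E| = 1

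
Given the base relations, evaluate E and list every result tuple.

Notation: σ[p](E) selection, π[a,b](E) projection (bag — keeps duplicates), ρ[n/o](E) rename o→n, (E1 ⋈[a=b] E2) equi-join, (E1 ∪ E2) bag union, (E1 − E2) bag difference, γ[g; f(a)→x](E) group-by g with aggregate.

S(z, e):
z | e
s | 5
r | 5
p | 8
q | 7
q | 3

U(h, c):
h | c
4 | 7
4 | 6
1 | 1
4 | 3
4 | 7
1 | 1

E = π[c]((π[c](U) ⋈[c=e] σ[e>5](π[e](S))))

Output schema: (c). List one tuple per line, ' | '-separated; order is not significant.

Per-node cardinality:
  U → 6
  π[c](U) → 6
  S → 5
  π[e](S) → 5
  σ[e>5](π[e](S)) → 2
  (π[c](U) ⋈[c=e] σ[e>5](π[e](S))) → 2
  π[c]((π[c](U) ⋈[c=e] σ[e>5](π[e](S)))) → 2

== RESULT ==
c
7
7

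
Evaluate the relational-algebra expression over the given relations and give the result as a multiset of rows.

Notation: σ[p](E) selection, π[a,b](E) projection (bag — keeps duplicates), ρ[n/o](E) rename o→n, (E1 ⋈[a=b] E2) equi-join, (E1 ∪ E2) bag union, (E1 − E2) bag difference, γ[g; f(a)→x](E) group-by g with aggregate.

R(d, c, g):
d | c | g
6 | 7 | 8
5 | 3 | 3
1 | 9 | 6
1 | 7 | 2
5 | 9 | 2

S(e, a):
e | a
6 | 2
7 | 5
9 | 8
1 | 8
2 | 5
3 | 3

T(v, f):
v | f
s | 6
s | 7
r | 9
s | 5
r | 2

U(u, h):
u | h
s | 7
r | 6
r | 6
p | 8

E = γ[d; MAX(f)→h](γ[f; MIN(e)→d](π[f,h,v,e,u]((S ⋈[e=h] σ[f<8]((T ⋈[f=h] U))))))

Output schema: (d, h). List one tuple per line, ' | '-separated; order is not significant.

Subexpression sizes:
  S → 6
  T → 5
  U → 4
  (T ⋈[f=h] U) → 3
  σ[f<8]((T ⋈[f=h] U)) → 3
  (S ⋈[e=h] σ[f<8]((T ⋈[f=h] U))) → 3
  π[f,h,v,e,u]((S ⋈[e=h] σ[f<8]((T ⋈[f=h] U)))) → 3
  γ[f; MIN(e)→d](π[f,h,v,e,u]((S ⋈[e=h] σ[f<8]((T ⋈[f=h] U))))) → 2
  γ[d; MAX(f)→h](γ[f; MIN(e)→d](π[f,h,v,e,u]((S ⋈[e=h] σ[f<8]((T ⋈[f=h] U)))))) → 2

== RESULT ==
d | h
6 | 6
7 | 7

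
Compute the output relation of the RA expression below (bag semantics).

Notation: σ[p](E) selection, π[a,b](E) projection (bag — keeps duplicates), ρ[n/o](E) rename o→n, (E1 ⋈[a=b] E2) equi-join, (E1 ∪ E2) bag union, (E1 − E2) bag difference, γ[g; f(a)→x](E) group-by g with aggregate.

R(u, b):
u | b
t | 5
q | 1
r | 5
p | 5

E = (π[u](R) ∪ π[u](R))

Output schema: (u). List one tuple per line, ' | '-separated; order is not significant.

Row counts bottom-up:
  R → 4
  π[u](R) → 4
  R → 4
  π[u](R) → 4
  (π[u](R) ∪ π[u](R)) → 8

== RESULT ==
u
p
p
q
q
r
r
t
t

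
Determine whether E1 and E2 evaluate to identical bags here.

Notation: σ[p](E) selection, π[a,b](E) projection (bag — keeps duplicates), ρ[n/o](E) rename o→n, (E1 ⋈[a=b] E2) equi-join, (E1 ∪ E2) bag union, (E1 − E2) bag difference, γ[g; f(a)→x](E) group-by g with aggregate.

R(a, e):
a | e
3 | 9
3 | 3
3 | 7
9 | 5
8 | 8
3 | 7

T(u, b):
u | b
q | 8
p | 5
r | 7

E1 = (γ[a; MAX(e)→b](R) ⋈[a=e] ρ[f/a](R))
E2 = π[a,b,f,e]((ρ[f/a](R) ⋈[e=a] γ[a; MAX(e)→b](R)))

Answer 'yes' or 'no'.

E1 stepwise |·|:
  R → 6
  γ[a; MAX(e)→b](R) → 3
  R → 6
  ρ[f/a](R) → 6
  (γ[a; MAX(e)→b](R) ⋈[a=e] ρ[f/a](R)) → 3
E2 stepwise |·|:
  R → 6
  ρ[f/a](R) → 6
  R → 6
  γ[a; MAX(e)→b](R) → 3
  (ρ[f/a](R) ⋈[e=a] γ[a; MAX(e)→b](R)) → 3
  π[a,b,f,e]((ρ[f/a](R) ⋈[e=a] γ[a; MAX(e)→b](R))) → 3

E1 and E2 produce the same multiset:
a | b | f | e
3 | 9 | 3 | 3
8 | 8 | 8 | 8
9 | 5 | 3 | 9

yes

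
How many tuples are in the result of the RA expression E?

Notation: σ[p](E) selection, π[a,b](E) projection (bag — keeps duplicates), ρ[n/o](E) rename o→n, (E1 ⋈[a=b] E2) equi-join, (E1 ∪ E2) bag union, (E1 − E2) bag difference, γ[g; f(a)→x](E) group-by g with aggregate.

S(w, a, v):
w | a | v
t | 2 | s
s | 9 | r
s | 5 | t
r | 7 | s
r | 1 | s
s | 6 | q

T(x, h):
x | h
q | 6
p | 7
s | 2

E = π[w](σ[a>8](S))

Row counts bottom-up:
  S → 6
  σ[a>8](S) → 1
  π[w](σ[a>8](S)) → 1

|E| = 1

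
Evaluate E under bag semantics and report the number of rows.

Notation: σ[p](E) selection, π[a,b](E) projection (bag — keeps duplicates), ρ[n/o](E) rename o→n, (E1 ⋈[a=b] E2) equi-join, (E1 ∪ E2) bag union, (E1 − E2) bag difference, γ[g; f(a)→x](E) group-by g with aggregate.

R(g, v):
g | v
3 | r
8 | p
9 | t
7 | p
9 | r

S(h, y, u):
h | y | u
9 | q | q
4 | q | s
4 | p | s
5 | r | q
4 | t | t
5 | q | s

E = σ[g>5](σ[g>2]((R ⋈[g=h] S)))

Row counts bottom-up:
  R → 5
  S → 6
  (R ⋈[g=h] S) → 2
  σ[g>2]((R ⋈[g=h] S)) → 2
  σ[g>5](σ[g>2]((R ⋈[g=h] S))) → 2

|E| = 2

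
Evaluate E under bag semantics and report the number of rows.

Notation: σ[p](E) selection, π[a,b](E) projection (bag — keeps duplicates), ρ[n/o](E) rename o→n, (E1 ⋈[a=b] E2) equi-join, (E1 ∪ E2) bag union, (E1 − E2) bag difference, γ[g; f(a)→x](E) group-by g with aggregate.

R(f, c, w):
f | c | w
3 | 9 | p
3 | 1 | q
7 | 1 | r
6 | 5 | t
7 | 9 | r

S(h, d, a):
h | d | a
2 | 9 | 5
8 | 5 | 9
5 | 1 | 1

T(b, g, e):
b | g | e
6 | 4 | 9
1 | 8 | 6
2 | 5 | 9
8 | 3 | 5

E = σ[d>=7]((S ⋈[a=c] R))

Stepwise |·|:
  S → 3
  R → 5
  (S ⋈[a=c] R) → 5
  σ[d>=7]((S ⋈[a=c] R)) → 1

|E| = 1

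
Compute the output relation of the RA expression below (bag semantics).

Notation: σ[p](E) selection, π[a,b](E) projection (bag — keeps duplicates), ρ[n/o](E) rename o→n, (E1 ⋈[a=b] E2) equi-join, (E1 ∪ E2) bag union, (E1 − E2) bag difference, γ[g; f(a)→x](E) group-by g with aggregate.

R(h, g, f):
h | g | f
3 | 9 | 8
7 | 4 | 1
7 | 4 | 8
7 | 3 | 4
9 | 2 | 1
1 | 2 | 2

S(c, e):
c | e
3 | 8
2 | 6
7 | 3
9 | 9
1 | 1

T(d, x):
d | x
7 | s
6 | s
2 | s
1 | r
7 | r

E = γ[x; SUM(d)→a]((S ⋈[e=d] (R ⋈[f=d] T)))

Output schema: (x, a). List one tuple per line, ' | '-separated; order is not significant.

Stepwise |·|:
  S → 5
  R → 6
  T → 5
  (R ⋈[f=d] T) → 3
  (S ⋈[e=d] (R ⋈[f=d] T)) → 2
  γ[x; SUM(d)→a]((S ⋈[e=d] (R ⋈[f=d] T))) → 1

== RESULT ==
x | a
r | 2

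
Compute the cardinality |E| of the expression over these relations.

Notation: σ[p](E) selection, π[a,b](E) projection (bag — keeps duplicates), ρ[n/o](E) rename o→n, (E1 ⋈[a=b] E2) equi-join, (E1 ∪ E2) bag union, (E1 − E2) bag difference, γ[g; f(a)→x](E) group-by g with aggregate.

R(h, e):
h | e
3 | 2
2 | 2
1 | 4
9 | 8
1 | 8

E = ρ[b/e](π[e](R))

Subexpression sizes:
  R → 5
  π[e](R) → 5
  ρ[b/e](π[e](R)) → 5

|E| = 5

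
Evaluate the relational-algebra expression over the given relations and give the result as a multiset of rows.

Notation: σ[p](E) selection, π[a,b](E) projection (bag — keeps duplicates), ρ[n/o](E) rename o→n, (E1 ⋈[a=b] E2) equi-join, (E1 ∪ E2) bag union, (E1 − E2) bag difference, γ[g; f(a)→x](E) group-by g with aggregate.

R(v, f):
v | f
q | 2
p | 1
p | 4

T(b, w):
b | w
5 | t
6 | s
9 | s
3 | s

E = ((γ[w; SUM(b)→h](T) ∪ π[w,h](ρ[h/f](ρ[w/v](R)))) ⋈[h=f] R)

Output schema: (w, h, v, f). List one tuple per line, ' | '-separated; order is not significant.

Stepwise |·|:
  T → 4
  γ[w; SUM(b)→h](T) → 2
  R → 3
  ρ[w/v](R) → 3
  ρ[h/f](ρ[w/v](R)) → 3
  π[w,h](ρ[h/f](ρ[w/v](R))) → 3
  (γ[w; SUM(b)→h](T) ∪ π[w,h](ρ[h/f](ρ[w/v](R)))) → 5
  R → 3
  ((γ[w; SUM(b)→h](T) ∪ π[w,h](ρ[h/f](ρ[w/v](R)))) ⋈[h=f] R) → 3

== RESULT ==
w | h | v | f
p | 1 | p | 1
p | 4 | p | 4
q | 2 | q | 2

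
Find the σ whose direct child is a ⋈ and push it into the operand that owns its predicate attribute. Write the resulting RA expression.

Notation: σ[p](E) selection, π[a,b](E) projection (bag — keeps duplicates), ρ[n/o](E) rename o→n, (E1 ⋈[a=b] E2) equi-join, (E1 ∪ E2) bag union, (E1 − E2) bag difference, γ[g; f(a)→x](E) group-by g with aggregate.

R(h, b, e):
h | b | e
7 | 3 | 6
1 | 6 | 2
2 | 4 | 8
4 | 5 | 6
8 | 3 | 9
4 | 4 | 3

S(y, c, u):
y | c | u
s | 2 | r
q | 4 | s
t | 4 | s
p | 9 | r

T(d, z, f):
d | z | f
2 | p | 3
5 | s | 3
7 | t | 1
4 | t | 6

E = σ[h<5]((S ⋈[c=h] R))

σ filters on h, owned by the right side.
E' = (S ⋈[c=h] σ[h<5](R))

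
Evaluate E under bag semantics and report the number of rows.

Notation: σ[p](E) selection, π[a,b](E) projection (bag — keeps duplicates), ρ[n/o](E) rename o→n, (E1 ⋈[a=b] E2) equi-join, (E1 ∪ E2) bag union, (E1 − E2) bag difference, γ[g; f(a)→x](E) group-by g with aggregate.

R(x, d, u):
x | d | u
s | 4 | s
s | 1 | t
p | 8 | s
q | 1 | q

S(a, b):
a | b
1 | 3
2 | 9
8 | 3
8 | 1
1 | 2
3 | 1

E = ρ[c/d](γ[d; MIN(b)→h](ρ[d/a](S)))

Stepwise |·|:
  S → 6
  ρ[d/a](S) → 6
  γ[d; MIN(b)→h](ρ[d/a](S)) → 4
  ρ[c/d](γ[d; MIN(b)→h](ρ[d/a](S))) → 4

|E| = 4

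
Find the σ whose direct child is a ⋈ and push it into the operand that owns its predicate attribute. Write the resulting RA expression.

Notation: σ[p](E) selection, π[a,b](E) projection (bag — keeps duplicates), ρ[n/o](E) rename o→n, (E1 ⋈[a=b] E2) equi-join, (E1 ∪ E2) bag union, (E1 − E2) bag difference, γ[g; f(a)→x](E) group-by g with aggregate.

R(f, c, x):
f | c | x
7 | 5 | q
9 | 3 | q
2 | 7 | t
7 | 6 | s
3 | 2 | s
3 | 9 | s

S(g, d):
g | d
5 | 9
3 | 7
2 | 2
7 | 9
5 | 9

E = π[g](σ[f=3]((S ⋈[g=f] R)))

σ filters on f, owned by the right side.
E' = π[g]((S ⋈[g=f] σ[f=3](R)))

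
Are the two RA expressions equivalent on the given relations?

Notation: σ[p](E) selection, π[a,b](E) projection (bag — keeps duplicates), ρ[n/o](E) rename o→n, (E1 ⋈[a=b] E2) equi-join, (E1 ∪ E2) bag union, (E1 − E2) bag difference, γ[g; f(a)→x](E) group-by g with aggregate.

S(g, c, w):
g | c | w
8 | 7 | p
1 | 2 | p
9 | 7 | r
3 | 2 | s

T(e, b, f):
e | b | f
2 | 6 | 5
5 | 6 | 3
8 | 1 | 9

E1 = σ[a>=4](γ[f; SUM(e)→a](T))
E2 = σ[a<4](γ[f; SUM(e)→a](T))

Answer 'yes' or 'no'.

E1 stepwise |·|:
  T → 3
  γ[f; SUM(e)→a](T) → 3
  σ[a>=4](γ[f; SUM(e)→a](T)) → 2
E2 stepwise |·|:
  T → 3
  γ[f; SUM(e)→a](T) → 3
  σ[a<4](γ[f; SUM(e)→a](T)) → 1

E1 result:
f | a
3 | 5
9 | 8
E2 result:
f | a
5 | 2
Witness: (9, 8) appears 1× in E1 but 0× in E2.

no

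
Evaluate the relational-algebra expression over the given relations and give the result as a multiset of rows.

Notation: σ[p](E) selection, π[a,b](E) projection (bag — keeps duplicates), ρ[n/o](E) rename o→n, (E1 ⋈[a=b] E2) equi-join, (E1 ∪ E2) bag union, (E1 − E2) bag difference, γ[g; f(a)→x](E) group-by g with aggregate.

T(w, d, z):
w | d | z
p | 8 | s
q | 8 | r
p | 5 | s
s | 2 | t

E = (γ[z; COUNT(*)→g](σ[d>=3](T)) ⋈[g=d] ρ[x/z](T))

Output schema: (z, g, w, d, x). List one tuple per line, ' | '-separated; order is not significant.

Row counts bottom-up:
  T → 4
  σ[d>=3](T) → 3
  γ[z; COUNT(*)→g](σ[d>=3](T)) → 2
  T → 4
  ρ[x/z](T) → 4
  (γ[z; COUNT(*)→g](σ[d>=3](T)) ⋈[g=d] ρ[x/z](T)) → 1

== RESULT ==
z | g | w | d | x
s | 2 | s | 2 | t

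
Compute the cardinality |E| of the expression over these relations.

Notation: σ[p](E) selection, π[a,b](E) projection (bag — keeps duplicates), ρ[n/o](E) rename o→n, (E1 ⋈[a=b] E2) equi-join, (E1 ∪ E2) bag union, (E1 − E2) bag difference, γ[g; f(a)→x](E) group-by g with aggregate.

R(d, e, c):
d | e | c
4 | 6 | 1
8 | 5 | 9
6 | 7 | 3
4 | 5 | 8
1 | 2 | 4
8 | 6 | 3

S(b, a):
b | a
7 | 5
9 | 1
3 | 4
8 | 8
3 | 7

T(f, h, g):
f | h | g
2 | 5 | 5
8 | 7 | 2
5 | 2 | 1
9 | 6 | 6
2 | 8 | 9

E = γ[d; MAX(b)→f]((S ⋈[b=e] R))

Stepwise |·|:
  S → 5
  R → 6
  (S ⋈[b=e] R) → 1
  γ[d; MAX(b)→f]((S ⋈[b=e] R)) → 1

|E| = 1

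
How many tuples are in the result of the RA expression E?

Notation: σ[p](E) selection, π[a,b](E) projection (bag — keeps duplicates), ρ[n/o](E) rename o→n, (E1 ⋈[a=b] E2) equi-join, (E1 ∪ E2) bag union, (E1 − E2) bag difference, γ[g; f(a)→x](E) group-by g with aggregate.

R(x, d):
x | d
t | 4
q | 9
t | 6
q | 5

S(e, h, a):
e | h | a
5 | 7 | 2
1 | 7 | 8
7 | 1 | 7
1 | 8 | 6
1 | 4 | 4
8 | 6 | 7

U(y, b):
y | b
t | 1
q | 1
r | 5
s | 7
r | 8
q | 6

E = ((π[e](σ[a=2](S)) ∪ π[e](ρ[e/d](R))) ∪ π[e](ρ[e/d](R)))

Subexpression sizes:
  S → 6
  σ[a=2](S) → 1
  π[e](σ[a=2](S)) → 1
  R → 4
  ρ[e/d](R) → 4
  π[e](ρ[e/d](R)) → 4
  (π[e](σ[a=2](S)) ∪ π[e](ρ[e/d](R))) → 5
  R → 4
  ρ[e/d](R) → 4
  π[e](ρ[e/d](R)) → 4
  ((π[e](σ[a=2](S)) ∪ π[e](ρ[e/d](R))) ∪ π[e](ρ[e/d](R))) → 9

|E| = 9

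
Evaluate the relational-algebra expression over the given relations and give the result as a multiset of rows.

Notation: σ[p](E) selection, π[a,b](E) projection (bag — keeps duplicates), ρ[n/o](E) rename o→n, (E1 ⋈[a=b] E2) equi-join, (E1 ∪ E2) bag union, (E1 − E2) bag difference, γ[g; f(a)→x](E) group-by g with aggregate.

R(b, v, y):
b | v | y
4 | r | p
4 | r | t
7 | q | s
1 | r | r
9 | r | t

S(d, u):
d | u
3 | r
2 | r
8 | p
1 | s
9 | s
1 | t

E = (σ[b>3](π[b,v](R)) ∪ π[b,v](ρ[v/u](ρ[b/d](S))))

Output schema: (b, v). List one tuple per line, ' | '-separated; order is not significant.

Stepwise |·|:
  R → 5
  π[b,v](R) → 5
  σ[b>3](π[b,v](R)) → 4
  S → 6
  ρ[b/d](S) → 6
  ρ[v/u](ρ[b/d](S)) → 6
  π[b,v](ρ[v/u](ρ[b/d](S))) → 6
  (σ[b>3](π[b,v](R)) ∪ π[b,v](ρ[v/u](ρ[b/d](S)))) → 10

== RESULT ==
b | v
1 | s
1 | t
2 | r
3 | r
4 | r
4 | r
7 | q
8 | p
9 | r
9 | s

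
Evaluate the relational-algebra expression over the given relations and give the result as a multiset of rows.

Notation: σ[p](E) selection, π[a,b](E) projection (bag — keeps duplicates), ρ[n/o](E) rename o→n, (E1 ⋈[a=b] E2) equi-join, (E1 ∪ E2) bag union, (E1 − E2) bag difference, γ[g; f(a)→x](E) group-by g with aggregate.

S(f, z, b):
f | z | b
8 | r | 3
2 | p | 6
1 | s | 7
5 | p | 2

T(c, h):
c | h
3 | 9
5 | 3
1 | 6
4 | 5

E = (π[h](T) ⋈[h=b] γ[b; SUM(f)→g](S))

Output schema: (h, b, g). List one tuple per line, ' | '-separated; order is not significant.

Per-node cardinality:
  T → 4
  π[h](T) → 4
  S → 4
  γ[b; SUM(f)→g](S) → 4
  (π[h](T) ⋈[h=b] γ[b; SUM(f)→g](S)) → 2

== RESULT ==
h | b | g
3 | 3 | 8
6 | 6 | 2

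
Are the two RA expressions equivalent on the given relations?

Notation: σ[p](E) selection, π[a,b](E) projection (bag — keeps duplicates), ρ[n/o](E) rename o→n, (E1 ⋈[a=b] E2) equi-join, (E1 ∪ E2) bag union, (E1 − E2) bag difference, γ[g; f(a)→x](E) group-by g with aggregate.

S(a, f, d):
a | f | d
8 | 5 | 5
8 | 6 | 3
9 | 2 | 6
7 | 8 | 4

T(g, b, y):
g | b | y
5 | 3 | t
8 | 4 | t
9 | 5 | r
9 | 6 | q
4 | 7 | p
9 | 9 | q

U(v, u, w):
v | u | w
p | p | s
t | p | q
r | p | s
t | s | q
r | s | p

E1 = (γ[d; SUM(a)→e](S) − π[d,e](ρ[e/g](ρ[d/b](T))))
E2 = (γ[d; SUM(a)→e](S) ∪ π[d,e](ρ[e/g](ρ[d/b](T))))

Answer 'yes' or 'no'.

E1 subexpression sizes:
  S → 4
  γ[d; SUM(a)→e](S) → 4
  T → 6
  ρ[d/b](T) → 6
  ρ[e/g](ρ[d/b](T)) → 6
  π[d,e](ρ[e/g](ρ[d/b](T))) → 6
  (γ[d; SUM(a)→e](S) − π[d,e](ρ[e/g](ρ[d/b](T)))) → 3
E2 subexpression sizes:
  S → 4
  γ[d; SUM(a)→e](S) → 4
  T → 6
  ρ[d/b](T) → 6
  ρ[e/g](ρ[d/b](T)) → 6
  π[d,e](ρ[e/g](ρ[d/b](T))) → 6
  (γ[d; SUM(a)→e](S) ∪ π[d,e](ρ[e/g](ρ[d/b](T)))) → 10

E1 result:
d | e
3 | 8
4 | 7
5 | 8
E2 result:
d | e
3 | 5
3 | 8
4 | 7
4 | 8
5 | 8
5 | 9
6 | 9
6 | 9
7 | 4
9 | 9
Witness: (7, 4) appears 0× in E1 but 1× in E2.

no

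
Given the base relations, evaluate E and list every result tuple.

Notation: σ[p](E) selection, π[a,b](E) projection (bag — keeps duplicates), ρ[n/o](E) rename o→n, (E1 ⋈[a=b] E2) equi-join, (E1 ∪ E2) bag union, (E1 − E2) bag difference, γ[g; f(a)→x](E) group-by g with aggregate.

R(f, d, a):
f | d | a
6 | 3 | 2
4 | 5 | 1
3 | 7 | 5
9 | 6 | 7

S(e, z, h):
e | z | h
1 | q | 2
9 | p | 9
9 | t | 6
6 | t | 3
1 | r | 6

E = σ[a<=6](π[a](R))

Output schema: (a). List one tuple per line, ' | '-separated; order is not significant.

Stepwise |·|:
  R → 4
  π[a](R) → 4
  σ[a<=6](π[a](R)) → 3

== RESULT ==
a
1
2
5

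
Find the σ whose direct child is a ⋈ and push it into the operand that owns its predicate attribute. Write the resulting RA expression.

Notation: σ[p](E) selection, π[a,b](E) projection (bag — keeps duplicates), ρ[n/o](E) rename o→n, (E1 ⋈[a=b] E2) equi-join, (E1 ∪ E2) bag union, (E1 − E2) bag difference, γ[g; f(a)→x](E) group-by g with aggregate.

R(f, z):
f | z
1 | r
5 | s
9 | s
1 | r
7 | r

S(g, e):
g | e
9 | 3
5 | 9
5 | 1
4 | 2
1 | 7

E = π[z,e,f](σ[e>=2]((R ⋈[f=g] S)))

σ filters on e, owned by the right side.
E' = π[z,e,f]((R ⋈[f=g] σ[e>=2](S)))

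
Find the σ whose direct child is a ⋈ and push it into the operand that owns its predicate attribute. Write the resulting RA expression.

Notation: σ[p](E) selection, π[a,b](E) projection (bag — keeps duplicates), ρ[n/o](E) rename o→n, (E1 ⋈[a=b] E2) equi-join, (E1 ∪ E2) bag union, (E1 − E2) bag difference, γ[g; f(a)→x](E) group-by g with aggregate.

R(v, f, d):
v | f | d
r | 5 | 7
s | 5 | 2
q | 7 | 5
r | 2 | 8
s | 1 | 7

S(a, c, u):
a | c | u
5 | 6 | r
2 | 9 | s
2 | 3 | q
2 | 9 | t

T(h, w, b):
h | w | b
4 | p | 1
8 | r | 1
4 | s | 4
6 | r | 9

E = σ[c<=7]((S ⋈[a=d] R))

σ filters on c, owned by the left side.
E' = (σ[c<=7](S) ⋈[a=d] R)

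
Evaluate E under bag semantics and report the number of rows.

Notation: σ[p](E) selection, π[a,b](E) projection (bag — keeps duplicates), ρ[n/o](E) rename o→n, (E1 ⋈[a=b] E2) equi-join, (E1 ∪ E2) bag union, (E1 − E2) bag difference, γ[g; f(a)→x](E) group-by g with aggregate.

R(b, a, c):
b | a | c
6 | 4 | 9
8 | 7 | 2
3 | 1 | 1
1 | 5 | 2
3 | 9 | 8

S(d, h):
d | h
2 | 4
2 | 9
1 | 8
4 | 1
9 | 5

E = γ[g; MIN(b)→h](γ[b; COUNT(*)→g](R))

Stepwise |·|:
  R → 5
  γ[b; COUNT(*)→g](R) → 4
  γ[g; MIN(b)→h](γ[b; COUNT(*)→g](R)) → 2

|E| = 2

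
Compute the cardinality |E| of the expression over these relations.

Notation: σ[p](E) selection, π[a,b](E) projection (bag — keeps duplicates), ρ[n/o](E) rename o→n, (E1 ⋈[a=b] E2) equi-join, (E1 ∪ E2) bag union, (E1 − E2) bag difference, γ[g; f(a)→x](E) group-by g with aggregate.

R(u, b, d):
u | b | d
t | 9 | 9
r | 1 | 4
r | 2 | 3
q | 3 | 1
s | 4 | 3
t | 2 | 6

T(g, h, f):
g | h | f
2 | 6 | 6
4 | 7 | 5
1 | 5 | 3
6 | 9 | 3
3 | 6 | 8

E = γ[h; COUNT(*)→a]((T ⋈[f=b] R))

Stepwise |·|:
  T → 5
  R → 6
  (T ⋈[f=b] R) → 2
  γ[h; COUNT(*)→a]((T ⋈[f=b] R)) → 2

|E| = 2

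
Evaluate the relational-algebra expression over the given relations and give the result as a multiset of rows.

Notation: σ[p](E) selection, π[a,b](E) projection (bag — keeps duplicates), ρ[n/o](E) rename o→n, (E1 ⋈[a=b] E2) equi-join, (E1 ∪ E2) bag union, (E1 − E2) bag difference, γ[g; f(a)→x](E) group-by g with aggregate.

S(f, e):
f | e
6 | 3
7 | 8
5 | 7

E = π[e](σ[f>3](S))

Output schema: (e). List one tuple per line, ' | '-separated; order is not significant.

Subexpression sizes:
  S → 3
  σ[f>3](S) → 3
  π[e](σ[f>3](S)) → 3

== RESULT ==
e
3
7
8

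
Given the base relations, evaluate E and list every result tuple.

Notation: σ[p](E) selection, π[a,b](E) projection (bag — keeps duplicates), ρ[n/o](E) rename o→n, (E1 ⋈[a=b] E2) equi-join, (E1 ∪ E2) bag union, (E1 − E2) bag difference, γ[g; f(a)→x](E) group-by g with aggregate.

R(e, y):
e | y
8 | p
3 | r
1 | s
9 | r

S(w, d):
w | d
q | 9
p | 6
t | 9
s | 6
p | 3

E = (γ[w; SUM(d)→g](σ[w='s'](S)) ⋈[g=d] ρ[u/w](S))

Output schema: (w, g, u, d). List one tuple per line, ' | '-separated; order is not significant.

Per-node cardinality:
  S → 5
  σ[w='s'](S) → 1
  γ[w; SUM(d)→g](σ[w='s'](S)) → 1
  S → 5
  ρ[u/w](S) → 5
  (γ[w; SUM(d)→g](σ[w='s'](S)) ⋈[g=d] ρ[u/w](S)) → 2

== RESULT ==
w | g | u | d
s | 6 | p | 6
s | 6 | s | 6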